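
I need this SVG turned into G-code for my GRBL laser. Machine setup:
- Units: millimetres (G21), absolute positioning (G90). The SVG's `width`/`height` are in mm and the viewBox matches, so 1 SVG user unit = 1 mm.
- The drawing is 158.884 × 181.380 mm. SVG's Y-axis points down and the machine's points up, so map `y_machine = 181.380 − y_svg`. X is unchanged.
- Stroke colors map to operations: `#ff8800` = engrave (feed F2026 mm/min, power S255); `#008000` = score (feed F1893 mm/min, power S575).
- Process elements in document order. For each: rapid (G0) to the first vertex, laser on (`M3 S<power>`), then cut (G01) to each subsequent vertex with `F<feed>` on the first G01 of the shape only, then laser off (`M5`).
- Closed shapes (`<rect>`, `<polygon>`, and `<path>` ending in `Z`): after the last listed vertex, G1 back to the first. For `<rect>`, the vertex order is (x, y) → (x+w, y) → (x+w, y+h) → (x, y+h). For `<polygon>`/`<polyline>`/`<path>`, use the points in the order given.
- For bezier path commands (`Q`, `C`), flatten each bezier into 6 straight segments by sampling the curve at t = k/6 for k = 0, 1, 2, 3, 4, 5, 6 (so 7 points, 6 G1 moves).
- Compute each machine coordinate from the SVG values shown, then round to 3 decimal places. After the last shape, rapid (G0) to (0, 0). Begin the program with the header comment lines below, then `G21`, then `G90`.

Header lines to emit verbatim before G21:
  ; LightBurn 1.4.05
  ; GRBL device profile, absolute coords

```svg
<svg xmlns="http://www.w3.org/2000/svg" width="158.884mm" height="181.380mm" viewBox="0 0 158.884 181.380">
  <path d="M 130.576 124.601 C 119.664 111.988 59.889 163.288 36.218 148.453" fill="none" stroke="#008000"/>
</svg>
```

; LightBurn 1.4.05
; GRBL device profile, absolute coords
G21
G90
G0 X130.576 Y56.779
M3 S575
G01 X121.441 Y58.361 F1893
G01 X106.523 Y52.904
G01 X88.182 Y44.020
G01 X68.777 Y35.320
G01 X50.669 Y30.419
G01 X36.218 Y32.927
M5
G0 X0.000 Y0.000

Since the viewBox matches the mm dimensions, user units are millimetres directly. The only transform is the Y-flip y_m = 181.380 − y_svg.

Shape 1 is a cubic bezier drawn with `<path>`. Its stroke #008000 means score at S575, F1893. After flipping Y the toolpath is (130.576,56.779) → (121.441,58.361) → (106.523,52.904) → (88.182,44.020) → (68.777,35.320) → (50.669,30.419) → (36.218,32.927).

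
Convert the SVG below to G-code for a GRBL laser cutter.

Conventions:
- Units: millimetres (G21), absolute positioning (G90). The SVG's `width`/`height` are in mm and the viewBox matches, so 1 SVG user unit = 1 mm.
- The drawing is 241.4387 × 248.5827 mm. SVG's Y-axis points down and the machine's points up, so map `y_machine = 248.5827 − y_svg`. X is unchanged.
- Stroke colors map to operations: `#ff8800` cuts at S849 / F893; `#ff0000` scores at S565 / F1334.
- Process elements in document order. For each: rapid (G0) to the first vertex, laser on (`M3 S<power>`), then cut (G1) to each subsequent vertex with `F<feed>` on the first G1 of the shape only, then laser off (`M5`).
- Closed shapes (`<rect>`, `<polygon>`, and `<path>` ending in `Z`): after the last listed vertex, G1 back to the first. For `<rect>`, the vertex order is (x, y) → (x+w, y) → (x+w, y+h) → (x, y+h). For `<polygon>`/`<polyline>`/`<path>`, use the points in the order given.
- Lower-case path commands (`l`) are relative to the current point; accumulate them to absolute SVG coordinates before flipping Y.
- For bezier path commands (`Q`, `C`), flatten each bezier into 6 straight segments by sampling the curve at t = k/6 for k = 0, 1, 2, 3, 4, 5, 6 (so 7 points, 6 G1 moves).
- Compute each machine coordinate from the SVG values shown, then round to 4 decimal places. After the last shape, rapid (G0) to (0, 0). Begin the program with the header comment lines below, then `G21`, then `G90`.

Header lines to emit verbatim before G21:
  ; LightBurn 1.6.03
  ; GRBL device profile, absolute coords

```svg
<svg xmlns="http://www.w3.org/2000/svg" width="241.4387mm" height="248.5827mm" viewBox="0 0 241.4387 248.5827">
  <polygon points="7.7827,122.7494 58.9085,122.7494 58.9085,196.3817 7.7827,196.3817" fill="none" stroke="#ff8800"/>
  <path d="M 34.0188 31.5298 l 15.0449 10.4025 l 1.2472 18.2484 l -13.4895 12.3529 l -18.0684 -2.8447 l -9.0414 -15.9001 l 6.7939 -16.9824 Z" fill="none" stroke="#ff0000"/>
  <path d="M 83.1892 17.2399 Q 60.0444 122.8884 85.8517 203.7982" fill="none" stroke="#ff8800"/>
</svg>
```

viewBox `0 0 241.4387 248.5827` with mm width/height → 1 unit = 1 mm. Flip: y_m = 248.5827 − y_svg.

**Shape 1** — `<polygon>` rectangle, stroke `#ff8800` → cut (S849, F893). Machine vertices: (7.7827,125.8333) → (58.9085,125.8333) → (58.9085,52.2010) → (7.7827,52.2010) → (7.7827,125.8333). Closed: final G1 returns to the first vertex.

**Shape 2** — `<path>` regular polygon, stroke `#ff0000` → score (S565, F1334). Machine vertices: (34.0188,217.0529) → (49.0637,206.6504) → (50.3109,188.4020) → (36.8214,176.0491) → (18.7530,178.8938) → (9.7116,194.7939) → (16.5055,211.7763) → (34.0188,217.0529). Closed: final G1 returns to the first vertex.

**Shape 3** — `<path>` quadratic bezier, stroke `#ff8800` → cut (S849, F893). Control points (SVG): P0=(83.1892,17.2399), P1=(60.0444,122.8884), P2=(85.8517,203.7982); sampled at t=k/6. Machine vertices: (83.1892,231.3428) → (76.8340,196.8138) → (73.1985,163.6592) → (72.2824,131.8790) → (74.0860,101.4731) → (78.6090,72.4416) → (85.8517,44.7845). Open path.

; LightBurn 1.6.03
; GRBL device profile, absolute coords
G21
G90
G0 X7.7827 Y125.8333
M3 S849
G1 X58.9085 Y125.8333 F893
G1 X58.9085 Y52.2010
G1 X7.7827 Y52.2010
G1 X7.7827 Y125.8333
M5
G0 X34.0188 Y217.0529
M3 S565
G1 X49.0637 Y206.6504 F1334
G1 X50.3109 Y188.4020
G1 X36.8214 Y176.0491
G1 X18.7530 Y178.8938
G1 X9.7116 Y194.7939
G1 X16.5055 Y211.7763
G1 X34.0188 Y217.0529
M5
G0 X83.1892 Y231.3428
M3 S849
G1 X76.8340 Y196.8138 F893
G1 X73.1985 Y163.6592
G1 X72.2824 Y131.8790
G1 X74.0860 Y101.4731
G1 X78.6090 Y72.4416
G1 X85.8517 Y44.7845
M5
G0 X0.0000 Y0.0000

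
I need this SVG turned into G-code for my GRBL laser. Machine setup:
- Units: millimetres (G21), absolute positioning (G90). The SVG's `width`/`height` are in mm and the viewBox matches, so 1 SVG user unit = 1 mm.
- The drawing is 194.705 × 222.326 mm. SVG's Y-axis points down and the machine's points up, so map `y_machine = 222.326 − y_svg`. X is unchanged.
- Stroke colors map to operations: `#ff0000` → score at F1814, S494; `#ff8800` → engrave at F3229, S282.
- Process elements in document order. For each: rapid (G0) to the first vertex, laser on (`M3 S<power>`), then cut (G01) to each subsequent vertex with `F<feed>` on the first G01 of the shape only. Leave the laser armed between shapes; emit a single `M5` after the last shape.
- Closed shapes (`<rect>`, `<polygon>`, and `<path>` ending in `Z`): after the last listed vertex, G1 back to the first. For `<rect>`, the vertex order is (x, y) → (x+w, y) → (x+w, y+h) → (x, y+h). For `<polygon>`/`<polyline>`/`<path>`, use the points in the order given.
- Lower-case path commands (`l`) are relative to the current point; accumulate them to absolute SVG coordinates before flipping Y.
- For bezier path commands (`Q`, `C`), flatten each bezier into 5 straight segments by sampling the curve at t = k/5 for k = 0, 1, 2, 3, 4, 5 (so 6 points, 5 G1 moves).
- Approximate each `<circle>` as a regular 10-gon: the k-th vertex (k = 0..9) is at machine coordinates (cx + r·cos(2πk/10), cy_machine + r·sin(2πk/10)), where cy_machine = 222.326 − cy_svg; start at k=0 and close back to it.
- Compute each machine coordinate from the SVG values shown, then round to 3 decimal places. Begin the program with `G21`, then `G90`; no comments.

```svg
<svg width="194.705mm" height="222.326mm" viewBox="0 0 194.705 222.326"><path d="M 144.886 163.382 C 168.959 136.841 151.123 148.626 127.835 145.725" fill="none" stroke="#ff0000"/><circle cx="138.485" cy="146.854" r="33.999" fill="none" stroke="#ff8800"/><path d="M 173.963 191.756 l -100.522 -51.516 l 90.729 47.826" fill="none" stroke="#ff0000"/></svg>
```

Since the viewBox matches the mm dimensions, user units are millimetres directly. The only transform is the Y-flip y_m = 222.326 − y_svg.

Shape 1 is a cubic bezier drawn with `<path>`. Its stroke #ff0000 means score at S494, F1814. After flipping Y the toolpath is (144.886,58.944) → (154.592,70.694) → (155.991,75.789) → (150.830,76.776) → (140.862,76.199) → (127.835,76.601).

Shape 2 is a circle drawn with `<circle>`. Its stroke #ff8800 means engrave at S282, F3229. After flipping Y the toolpath is (172.484,75.472) → (165.991,95.456) → (148.991,107.807) → (127.979,107.807) → (110.979,95.456) → (104.486,75.472) → (110.979,55.488) → (127.979,43.137) → (148.991,43.137) → (165.991,55.488) → (172.484,75.472), returning to the start.

Shape 3 is a open polyline drawn with `<path>`. Its stroke #ff0000 means score at S494, F1814. After flipping Y the toolpath is (173.963,30.570) → (73.441,82.086) → (164.170,34.260).

G21
G90
G0 X144.886 Y58.944
M3 S494
G01 X154.592 Y70.694 F1814
G01 X155.991 Y75.789
G01 X150.830 Y76.776
G01 X140.862 Y76.199
G01 X127.835 Y76.601
G0 X172.484 Y75.472
M3 S282
G01 X165.991 Y95.456 F3229
G01 X148.991 Y107.807
G01 X127.979 Y107.807
G01 X110.979 Y95.456
G01 X104.486 Y75.472
G01 X110.979 Y55.488
G01 X127.979 Y43.137
G01 X148.991 Y43.137
G01 X165.991 Y55.488
G01 X172.484 Y75.472
G0 X173.963 Y30.570
M3 S494
G01 X73.441 Y82.086 F1814
G01 X164.170 Y34.260
M5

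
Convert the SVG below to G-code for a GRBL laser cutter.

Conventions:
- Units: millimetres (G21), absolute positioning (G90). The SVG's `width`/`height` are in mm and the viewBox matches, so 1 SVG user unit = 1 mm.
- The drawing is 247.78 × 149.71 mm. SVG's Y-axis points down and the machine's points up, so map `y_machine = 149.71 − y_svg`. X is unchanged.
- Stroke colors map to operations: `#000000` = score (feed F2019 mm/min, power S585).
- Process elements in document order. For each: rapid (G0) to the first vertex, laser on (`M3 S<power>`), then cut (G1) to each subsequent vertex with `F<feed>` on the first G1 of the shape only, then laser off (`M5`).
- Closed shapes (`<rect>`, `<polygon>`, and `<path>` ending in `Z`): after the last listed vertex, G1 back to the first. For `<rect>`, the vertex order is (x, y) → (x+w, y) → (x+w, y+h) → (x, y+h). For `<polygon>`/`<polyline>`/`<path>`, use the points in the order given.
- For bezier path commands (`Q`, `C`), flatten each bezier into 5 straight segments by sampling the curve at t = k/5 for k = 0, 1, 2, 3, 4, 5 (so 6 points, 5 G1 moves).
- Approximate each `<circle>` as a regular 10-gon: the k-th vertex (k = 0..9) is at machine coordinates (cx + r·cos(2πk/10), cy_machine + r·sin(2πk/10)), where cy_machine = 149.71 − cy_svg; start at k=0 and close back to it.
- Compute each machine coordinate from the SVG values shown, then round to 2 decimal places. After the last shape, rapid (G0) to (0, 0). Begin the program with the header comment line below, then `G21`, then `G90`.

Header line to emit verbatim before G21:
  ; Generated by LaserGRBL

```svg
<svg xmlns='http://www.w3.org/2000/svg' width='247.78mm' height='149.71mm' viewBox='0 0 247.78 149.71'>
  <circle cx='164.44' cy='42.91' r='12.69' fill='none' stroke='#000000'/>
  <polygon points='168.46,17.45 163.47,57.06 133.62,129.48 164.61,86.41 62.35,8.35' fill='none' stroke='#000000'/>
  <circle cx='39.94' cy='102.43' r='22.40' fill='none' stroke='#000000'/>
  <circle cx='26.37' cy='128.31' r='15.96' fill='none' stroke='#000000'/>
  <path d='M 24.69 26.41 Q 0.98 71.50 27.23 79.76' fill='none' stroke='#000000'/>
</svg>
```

viewBox `0 0 247.78 149.71` with mm width/height → 1 unit = 1 mm. Flip: y_m = 149.71 − y_svg.

**Shape 1** — `<circle>` circle, stroke `#000000` → score (S585, F2019). Machine vertices: (177.13,106.80) → (174.71,114.26) → (168.36,118.87) → (160.52,118.87) → (154.17,114.26) → (151.75,106.80) → (154.17,99.34) → (160.52,94.73) → (168.36,94.73) → (174.71,99.34) → (177.13,106.80). Closed: final G1 returns to the first vertex.

**Shape 2** — `<polygon>` closed polygon, stroke `#000000` → score (S585, F2019). Machine vertices: (168.46,132.26) → (163.47,92.65) → (133.62,20.23) → (164.61,63.30) → (62.35,141.36) → (168.46,132.26). Closed: final G1 returns to the first vertex.

**Shape 3** — `<circle>` circle, stroke `#000000` → score (S585, F2019). Machine vertices: (62.34,47.28) → (58.06,60.45) → (46.86,68.58) → (33.02,68.58) → (21.82,60.45) → (17.54,47.28) → (21.82,34.11) → (33.02,25.98) → (46.86,25.98) → (58.06,34.11) → (62.34,47.28). Closed: final G1 returns to the first vertex.

**Shape 4** — `<circle>` circle, stroke `#000000` → score (S585, F2019). Machine vertices: (42.33,21.40) → (39.28,30.78) → (31.30,36.58) → (21.44,36.58) → (13.46,30.78) → (10.41,21.40) → (13.46,12.02) → (21.44,6.22) → (31.30,6.22) → (39.28,12.02) → (42.33,21.40). Closed: final G1 returns to the first vertex.

**Shape 5** — `<path>` quadratic bezier, stroke `#000000` → score (S585, F2019). Control points (SVG): P0=(24.69,26.41), P1=(0.98,71.50), P2=(27.23,79.76); sampled at t=k/5. Machine vertices: (24.69,123.30) → (17.20,106.74) → (13.72,93.12) → (14.22,82.45) → (18.73,74.73) → (27.23,69.95). Open path.

; Generated by LaserGRBL
G21
G90
G0 X177.13 Y106.80
M3 S585
G1 X174.71 Y114.26 F2019
G1 X168.36 Y118.87
G1 X160.52 Y118.87
G1 X154.17 Y114.26
G1 X151.75 Y106.80
G1 X154.17 Y99.34
G1 X160.52 Y94.73
G1 X168.36 Y94.73
G1 X174.71 Y99.34
G1 X177.13 Y106.80
M5
G0 X168.46 Y132.26
M3 S585
G1 X163.47 Y92.65 F2019
G1 X133.62 Y20.23
G1 X164.61 Y63.30
G1 X62.35 Y141.36
G1 X168.46 Y132.26
M5
G0 X62.34 Y47.28
M3 S585
G1 X58.06 Y60.45 F2019
G1 X46.86 Y68.58
G1 X33.02 Y68.58
G1 X21.82 Y60.45
G1 X17.54 Y47.28
G1 X21.82 Y34.11
G1 X33.02 Y25.98
G1 X46.86 Y25.98
G1 X58.06 Y34.11
G1 X62.34 Y47.28
M5
G0 X42.33 Y21.40
M3 S585
G1 X39.28 Y30.78 F2019
G1 X31.30 Y36.58
G1 X21.44 Y36.58
G1 X13.46 Y30.78
G1 X10.41 Y21.40
G1 X13.46 Y12.02
G1 X21.44 Y6.22
G1 X31.30 Y6.22
G1 X39.28 Y12.02
G1 X42.33 Y21.40
M5
G0 X24.69 Y123.30
M3 S585
G1 X17.20 Y106.74 F2019
G1 X13.72 Y93.12
G1 X14.22 Y82.45
G1 X18.73 Y74.73
G1 X27.23 Y69.95
M5
G0 X0.00 Y0.00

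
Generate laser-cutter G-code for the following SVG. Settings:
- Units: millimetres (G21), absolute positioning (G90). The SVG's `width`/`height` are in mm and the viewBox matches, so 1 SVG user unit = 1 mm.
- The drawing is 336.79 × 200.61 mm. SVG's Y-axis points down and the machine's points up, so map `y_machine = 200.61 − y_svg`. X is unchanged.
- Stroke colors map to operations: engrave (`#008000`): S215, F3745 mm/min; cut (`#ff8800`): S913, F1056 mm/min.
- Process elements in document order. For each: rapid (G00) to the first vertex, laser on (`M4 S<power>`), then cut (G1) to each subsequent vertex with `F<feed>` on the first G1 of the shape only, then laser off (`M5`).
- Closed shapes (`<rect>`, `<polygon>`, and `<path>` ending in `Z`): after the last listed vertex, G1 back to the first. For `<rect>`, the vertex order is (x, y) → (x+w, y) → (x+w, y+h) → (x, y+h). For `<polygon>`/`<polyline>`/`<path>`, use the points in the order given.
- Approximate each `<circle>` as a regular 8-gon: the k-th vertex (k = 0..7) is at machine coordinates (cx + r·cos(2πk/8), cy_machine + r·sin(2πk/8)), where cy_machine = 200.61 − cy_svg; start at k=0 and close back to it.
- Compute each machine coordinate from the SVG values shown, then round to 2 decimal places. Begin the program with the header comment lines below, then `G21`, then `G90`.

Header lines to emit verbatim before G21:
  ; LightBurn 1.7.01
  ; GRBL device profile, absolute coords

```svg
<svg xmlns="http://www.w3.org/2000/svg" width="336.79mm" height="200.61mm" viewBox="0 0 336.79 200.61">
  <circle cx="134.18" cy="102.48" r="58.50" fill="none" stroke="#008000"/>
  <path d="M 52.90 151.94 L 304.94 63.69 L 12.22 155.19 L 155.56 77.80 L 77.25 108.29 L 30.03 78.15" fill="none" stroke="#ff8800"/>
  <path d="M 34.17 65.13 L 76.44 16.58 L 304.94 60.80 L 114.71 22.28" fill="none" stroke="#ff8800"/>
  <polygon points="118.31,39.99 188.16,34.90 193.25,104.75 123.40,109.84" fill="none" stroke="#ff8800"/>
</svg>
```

; LightBurn 1.7.01
; GRBL device profile, absolute coords
G21
G90
G00 X192.68 Y98.13
M4 S215
G1 X175.55 Y139.50 F3745
G1 X134.18 Y156.63
G1 X92.81 Y139.50
G1 X75.68 Y98.13
G1 X92.81 Y56.76
G1 X134.18 Y39.63
G1 X175.55 Y56.76
G1 X192.68 Y98.13
M5
G00 X52.90 Y48.67
M4 S913
G1 X304.94 Y136.92 F1056
G1 X12.22 Y45.42
G1 X155.56 Y122.81
G1 X77.25 Y92.32
G1 X30.03 Y122.46
M5
G00 X34.17 Y135.48
M4 S913
G1 X76.44 Y184.03 F1056
G1 X304.94 Y139.81
G1 X114.71 Y178.33
M5
G00 X118.31 Y160.62
M4 S913
G1 X188.16 Y165.71 F1056
G1 X193.25 Y95.86
G1 X123.40 Y90.77
G1 X118.31 Y160.62
M5

1 u = 1 mm; y_m = 200.61 − y.

[1] `<circle>` circle, #008000→engrave S215 F3745: (192.68,98.13) → (175.55,139.50) → (134.18,156.63) → (92.81,139.50) → (75.68,98.13) → (92.81,56.76) → (134.18,39.63) → (175.55,56.76) → (192.68,98.13) (closed)

[2] `<path>` open polyline, #ff8800→cut S913 F1056: (52.90,48.67) → (304.94,136.92) → (12.22,45.42) → (155.56,122.81) → (77.25,92.32) → (30.03,122.46)

[3] `<path>` open polyline, #ff8800→cut S913 F1056: (34.17,135.48) → (76.44,184.03) → (304.94,139.81) → (114.71,178.33)

[4] `<polygon>` regular polygon, #ff8800→cut S913 F1056: (118.31,160.62) → (188.16,165.71) → (193.25,95.86) → (123.40,90.77) → (118.31,160.62) (closed)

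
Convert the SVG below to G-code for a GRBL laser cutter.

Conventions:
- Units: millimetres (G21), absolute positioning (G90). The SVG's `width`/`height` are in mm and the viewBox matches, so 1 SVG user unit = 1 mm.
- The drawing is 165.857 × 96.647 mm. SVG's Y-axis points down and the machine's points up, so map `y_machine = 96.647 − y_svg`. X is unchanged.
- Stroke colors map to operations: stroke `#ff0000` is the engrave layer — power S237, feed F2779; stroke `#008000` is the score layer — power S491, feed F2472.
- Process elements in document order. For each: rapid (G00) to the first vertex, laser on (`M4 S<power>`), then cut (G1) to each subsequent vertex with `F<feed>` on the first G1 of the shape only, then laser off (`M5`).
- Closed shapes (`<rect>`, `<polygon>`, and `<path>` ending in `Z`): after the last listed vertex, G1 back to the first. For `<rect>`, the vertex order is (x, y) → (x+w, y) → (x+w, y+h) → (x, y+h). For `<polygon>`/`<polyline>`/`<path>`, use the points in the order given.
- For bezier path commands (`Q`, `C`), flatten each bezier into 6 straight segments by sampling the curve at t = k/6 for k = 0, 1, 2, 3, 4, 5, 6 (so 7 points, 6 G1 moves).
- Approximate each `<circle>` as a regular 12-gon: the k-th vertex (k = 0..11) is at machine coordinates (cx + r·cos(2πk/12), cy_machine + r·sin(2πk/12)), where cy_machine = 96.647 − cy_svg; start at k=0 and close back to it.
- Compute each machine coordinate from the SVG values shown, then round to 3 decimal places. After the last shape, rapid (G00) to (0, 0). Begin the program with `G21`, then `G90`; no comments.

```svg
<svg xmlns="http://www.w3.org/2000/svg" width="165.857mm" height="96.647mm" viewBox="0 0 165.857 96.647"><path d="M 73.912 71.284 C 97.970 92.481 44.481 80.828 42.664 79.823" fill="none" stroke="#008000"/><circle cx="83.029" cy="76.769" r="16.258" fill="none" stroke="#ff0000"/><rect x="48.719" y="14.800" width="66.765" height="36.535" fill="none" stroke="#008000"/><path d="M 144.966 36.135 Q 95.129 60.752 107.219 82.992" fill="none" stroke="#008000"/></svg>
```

G21
G90
G00 X73.912 Y25.363
M4 S491
G1 X80.077 Y17.301 F2472
G1 X76.907 Y13.505
G1 X67.991 Y12.768
G1 X56.919 Y13.881
G1 X47.280 Y15.636
G1 X42.664 Y16.824
M5
G00 X99.287 Y19.878
M4 S237
G1 X97.109 Y28.007 F2779
G1 X91.158 Y33.958
G1 X83.029 Y36.136
G1 X74.900 Y33.958
G1 X68.949 Y28.007
G1 X66.771 Y19.878
G1 X68.949 Y11.749
G1 X74.900 Y5.798
G1 X83.029 Y3.620
G1 X91.158 Y5.798
G1 X97.109 Y11.749
G1 X99.287 Y19.878
M5
G00 X48.719 Y81.847
M4 S491
G1 X115.484 Y81.847 F2472
G1 X115.484 Y45.312
G1 X48.719 Y45.312
G1 X48.719 Y81.847
M5
G00 X144.966 Y60.512
M4 S491
G1 X130.074 Y52.372 F2472
G1 X118.622 Y44.365
G1 X110.611 Y36.489
G1 X106.040 Y28.746
G1 X104.909 Y21.134
G1 X107.219 Y13.655
M5
G00 X0.000 Y0.000

1 u = 1 mm; y_m = 96.647 − y.

[1] `<path>` cubic bezier, #008000→score S491 F2472: (73.912,25.363) → (80.077,17.301) → (76.907,13.505) → (67.991,12.768) → (56.919,13.881) → (47.280,15.636) → (42.664,16.824)

[2] `<circle>` circle, #ff0000→engrave S237 F2779: (99.287,19.878) → (97.109,28.007) → (91.158,33.958) → (83.029,36.136) → (74.900,33.958) → (68.949,28.007) → (66.771,19.878) → (68.949,11.749) → (74.900,5.798) → (83.029,3.620) → (91.158,5.798) → (97.109,11.749) → (99.287,19.878) (closed)

[3] `<rect>` rectangle, #008000→score S491 F2472: (48.719,81.847) → (115.484,81.847) → (115.484,45.312) → (48.719,45.312) → (48.719,81.847) (closed)

[4] `<path>` quadratic bezier, #008000→score S491 F2472: (144.966,60.512) → (130.074,52.372) → (118.622,44.365) → (110.611,36.489) → (106.040,28.746) → (104.909,21.134) → (107.219,13.655)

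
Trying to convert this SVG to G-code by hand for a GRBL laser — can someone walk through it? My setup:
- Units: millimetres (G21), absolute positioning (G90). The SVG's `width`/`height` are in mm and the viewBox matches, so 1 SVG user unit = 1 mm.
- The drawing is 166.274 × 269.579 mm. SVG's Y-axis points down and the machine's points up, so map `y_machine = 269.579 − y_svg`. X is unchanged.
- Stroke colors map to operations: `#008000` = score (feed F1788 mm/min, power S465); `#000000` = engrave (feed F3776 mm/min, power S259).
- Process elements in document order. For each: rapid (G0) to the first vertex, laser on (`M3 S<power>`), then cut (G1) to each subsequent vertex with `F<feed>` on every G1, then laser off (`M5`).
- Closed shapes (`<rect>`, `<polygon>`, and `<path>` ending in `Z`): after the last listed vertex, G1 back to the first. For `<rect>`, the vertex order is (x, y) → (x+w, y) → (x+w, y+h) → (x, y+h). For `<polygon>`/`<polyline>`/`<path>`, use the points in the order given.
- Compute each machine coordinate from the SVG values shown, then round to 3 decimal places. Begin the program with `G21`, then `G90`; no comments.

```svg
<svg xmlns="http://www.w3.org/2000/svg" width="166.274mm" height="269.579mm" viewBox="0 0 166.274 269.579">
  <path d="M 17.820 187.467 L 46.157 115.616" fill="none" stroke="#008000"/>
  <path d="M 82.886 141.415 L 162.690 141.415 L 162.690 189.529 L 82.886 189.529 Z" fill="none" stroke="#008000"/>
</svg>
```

1 u = 1 mm; y_m = 269.579 − y.

[1] `<path>` line segment, #008000→score S465 F1788: (17.820,82.112) → (46.157,153.963)

[2] `<path>` rectangle, #008000→score S465 F1788: (82.886,128.164) → (162.690,128.164) → (162.690,80.050) → (82.886,80.050) → (82.886,128.164) (closed)

G21
G90
G0 X17.820 Y82.112
M3 S465
G1 X46.157 Y153.963 F1788
M5
G0 X82.886 Y128.164
M3 S465
G1 X162.690 Y128.164 F1788
G1 X162.690 Y80.050 F1788
G1 X82.886 Y80.050 F1788
G1 X82.886 Y128.164 F1788
M5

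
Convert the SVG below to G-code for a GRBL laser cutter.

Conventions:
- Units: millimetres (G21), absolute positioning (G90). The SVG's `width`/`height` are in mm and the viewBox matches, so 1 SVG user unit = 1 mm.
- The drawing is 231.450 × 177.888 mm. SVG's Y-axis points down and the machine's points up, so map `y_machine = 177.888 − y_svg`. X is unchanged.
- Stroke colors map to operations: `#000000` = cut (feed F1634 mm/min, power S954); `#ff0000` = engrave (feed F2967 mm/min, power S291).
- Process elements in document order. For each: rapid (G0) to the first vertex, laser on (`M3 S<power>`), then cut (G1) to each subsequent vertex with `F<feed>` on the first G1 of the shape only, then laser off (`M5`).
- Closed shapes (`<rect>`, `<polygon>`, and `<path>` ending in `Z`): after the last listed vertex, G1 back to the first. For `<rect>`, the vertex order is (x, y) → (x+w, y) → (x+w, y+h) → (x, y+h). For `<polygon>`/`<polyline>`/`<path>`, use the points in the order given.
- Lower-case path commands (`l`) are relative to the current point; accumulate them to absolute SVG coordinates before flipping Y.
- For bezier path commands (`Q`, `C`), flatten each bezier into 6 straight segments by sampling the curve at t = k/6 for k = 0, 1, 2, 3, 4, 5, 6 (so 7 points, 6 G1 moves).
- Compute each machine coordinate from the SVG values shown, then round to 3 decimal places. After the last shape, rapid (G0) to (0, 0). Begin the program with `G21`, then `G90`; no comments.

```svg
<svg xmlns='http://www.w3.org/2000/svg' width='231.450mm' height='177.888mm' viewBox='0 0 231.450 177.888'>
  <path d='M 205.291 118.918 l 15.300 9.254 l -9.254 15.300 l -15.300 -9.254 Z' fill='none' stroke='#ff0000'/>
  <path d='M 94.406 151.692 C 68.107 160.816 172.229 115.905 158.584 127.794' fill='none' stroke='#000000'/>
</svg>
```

viewBox `0 0 231.450 177.888` with mm width/height → 1 unit = 1 mm. Flip: y_m = 177.888 − y_svg.

**Shape 1** — `<path>` regular polygon, stroke `#ff0000` → engrave (S291, F2967). Machine vertices: (205.291,58.970) → (220.591,49.716) → (211.337,34.416) → (196.037,43.670) → (205.291,58.970). Closed: final G1 returns to the first vertex.

**Shape 2** — `<path>` cubic bezier, stroke `#000000` → cut (S954, F1634). Control points (SVG): P0=(94.406,151.692), P1=(68.107,160.816), P2=(172.229,115.905), P3=(158.584,127.794); sampled at t=k/6. Machine vertices: (94.406,26.196) → (90.976,25.624) → (102.389,30.979) → (121.750,39.182) → (142.165,47.155) → (156.742,51.818) → (158.584,50.094). Open path.

G21
G90
G0 X205.291 Y58.970
M3 S291
G1 X220.591 Y49.716 F2967
G1 X211.337 Y34.416
G1 X196.037 Y43.670
G1 X205.291 Y58.970
M5
G0 X94.406 Y26.196
M3 S954
G1 X90.976 Y25.624 F1634
G1 X102.389 Y30.979
G1 X121.750 Y39.182
G1 X142.165 Y47.155
G1 X156.742 Y51.818
G1 X158.584 Y50.094
M5
G0 X0.000 Y0.000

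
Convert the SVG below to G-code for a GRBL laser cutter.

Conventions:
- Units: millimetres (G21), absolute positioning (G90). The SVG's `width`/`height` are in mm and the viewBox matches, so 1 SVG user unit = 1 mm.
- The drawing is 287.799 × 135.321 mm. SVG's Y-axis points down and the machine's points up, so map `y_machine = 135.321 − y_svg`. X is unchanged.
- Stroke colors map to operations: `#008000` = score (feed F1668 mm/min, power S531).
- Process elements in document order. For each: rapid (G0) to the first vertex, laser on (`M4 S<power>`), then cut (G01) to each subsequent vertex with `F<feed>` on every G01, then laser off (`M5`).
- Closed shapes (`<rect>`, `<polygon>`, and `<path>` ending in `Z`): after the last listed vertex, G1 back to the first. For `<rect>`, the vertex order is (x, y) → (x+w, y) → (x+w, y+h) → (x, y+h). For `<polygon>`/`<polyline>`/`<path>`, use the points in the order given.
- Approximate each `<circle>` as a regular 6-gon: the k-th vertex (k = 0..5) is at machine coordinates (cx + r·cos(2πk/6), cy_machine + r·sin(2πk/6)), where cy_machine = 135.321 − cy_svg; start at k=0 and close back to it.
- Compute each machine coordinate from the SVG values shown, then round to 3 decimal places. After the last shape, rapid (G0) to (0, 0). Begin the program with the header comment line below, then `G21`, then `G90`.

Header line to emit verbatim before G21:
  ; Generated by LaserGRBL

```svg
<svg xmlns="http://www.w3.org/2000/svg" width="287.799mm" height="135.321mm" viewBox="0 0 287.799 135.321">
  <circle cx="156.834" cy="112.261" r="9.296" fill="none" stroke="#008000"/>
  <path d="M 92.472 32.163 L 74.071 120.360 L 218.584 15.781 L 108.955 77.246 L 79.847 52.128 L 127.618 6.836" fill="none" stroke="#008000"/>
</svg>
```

; Generated by LaserGRBL
G21
G90
G0 X166.130 Y23.060
M4 S531
G01 X161.482 Y31.111 F1668
G01 X152.186 Y31.111 F1668
G01 X147.538 Y23.060 F1668
G01 X152.186 Y15.009 F1668
G01 X161.482 Y15.009 F1668
G01 X166.130 Y23.060 F1668
M5
G0 X92.472 Y103.158
M4 S531
G01 X74.071 Y14.961 F1668
G01 X218.584 Y119.540 F1668
G01 X108.955 Y58.075 F1668
G01 X79.847 Y83.193 F1668
G01 X127.618 Y128.485 F1668
M5
G0 X0.000 Y0.000

1 u = 1 mm; y_m = 135.321 − y.

[1] `<circle>` circle, #008000→score S531 F1668: (166.130,23.060) → (161.482,31.111) → (152.186,31.111) → (147.538,23.060) → (152.186,15.009) → (161.482,15.009) → (166.130,23.060) (closed)

[2] `<path>` open polyline, #008000→score S531 F1668: (92.472,103.158) → (74.071,14.961) → (218.584,119.540) → (108.955,58.075) → (79.847,83.193) → (127.618,128.485)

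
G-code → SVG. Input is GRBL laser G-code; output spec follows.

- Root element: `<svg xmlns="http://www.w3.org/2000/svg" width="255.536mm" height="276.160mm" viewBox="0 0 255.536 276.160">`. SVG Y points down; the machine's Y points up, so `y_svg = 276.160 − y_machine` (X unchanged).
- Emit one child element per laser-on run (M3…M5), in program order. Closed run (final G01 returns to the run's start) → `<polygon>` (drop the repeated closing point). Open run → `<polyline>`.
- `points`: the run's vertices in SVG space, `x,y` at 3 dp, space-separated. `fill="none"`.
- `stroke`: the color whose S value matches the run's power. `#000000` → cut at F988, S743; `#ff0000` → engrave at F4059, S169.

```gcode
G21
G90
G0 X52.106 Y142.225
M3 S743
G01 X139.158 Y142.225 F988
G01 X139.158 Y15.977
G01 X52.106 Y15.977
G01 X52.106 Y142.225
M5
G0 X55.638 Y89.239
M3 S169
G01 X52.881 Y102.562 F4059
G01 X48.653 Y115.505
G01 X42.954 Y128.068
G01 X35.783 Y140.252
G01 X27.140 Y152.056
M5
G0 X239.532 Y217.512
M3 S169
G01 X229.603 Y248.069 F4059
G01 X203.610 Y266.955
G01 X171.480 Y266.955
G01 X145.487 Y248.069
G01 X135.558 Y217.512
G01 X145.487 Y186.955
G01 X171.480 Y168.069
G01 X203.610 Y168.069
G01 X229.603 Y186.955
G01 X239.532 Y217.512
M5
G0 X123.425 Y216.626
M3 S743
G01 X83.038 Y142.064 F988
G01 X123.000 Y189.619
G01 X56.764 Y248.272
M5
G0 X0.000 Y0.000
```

y_svg = 276.160 − y_m.

[1] S743→`#000000` (cut); closed run; points: 52.106,133.935 139.158,133.935 139.158,260.183 52.106,260.183

[2] S169→`#ff0000` (engrave); open run; points: 55.638,186.921 52.881,173.598 48.653,160.655 42.954,148.092 35.783,135.908 27.140,124.104

[3] S169→`#ff0000` (engrave); closed run; points: 239.532,58.648 229.603,28.091 203.610,9.205 171.480,9.205 145.487,28.091 135.558,58.648 145.487,89.205 171.480,108.091 203.610,108.091 229.603,89.205

[4] S743→`#000000` (cut); open run; points: 123.425,59.534 83.038,134.096 123.000,86.541 56.764,27.888

<svg xmlns="http://www.w3.org/2000/svg" width="255.536mm" height="276.160mm" viewBox="0 0 255.536 276.160">
  <polygon points="52.106,133.935 139.158,133.935 139.158,260.183 52.106,260.183" fill="none" stroke="#000000"/>
  <polyline points="55.638,186.921 52.881,173.598 48.653,160.655 42.954,148.092 35.783,135.908 27.140,124.104" fill="none" stroke="#ff0000"/>
  <polygon points="239.532,58.648 229.603,28.091 203.610,9.205 171.480,9.205 145.487,28.091 135.558,58.648 145.487,89.205 171.480,108.091 203.610,108.091 229.603,89.205" fill="none" stroke="#ff0000"/>
  <polyline points="123.425,59.534 83.038,134.096 123.000,86.541 56.764,27.888" fill="none" stroke="#000000"/>
</svg>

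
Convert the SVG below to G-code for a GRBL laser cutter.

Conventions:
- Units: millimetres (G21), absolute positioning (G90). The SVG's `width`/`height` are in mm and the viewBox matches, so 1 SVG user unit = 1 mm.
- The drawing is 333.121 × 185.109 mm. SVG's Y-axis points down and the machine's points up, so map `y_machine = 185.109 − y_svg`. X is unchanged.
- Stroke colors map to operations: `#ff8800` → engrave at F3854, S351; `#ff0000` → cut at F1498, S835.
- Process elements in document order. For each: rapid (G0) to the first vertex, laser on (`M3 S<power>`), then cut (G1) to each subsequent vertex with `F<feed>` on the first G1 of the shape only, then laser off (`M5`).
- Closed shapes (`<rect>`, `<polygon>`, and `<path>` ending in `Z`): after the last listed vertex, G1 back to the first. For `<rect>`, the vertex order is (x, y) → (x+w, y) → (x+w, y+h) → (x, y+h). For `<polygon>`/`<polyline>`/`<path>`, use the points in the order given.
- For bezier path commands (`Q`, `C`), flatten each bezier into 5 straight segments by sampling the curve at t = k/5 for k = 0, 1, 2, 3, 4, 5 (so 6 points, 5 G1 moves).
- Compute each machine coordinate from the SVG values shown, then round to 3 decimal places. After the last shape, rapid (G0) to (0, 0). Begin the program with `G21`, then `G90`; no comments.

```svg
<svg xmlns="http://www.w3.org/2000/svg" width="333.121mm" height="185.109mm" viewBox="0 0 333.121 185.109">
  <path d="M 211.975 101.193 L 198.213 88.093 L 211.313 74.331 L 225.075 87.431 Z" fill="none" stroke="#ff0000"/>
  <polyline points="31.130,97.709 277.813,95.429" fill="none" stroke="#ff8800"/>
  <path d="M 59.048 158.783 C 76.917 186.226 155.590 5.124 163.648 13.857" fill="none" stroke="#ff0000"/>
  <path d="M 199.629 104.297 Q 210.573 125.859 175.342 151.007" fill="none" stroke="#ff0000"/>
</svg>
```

G21
G90
G0 X211.975 Y83.916
M3 S835
G1 X198.213 Y97.016 F1498
G1 X211.313 Y110.778
G1 X225.075 Y97.678
G1 X211.975 Y83.916
M5
G0 X31.130 Y87.400
M3 S351
G1 X277.813 Y89.680 F3854
M5
G0 X59.048 Y26.326
M3 S835
G1 X76.015 Y31.699 F1498
G1 X101.266 Y68.000
G1 X128.494 Y116.107
G1 X151.391 Y156.899
G1 X163.648 Y171.252
M5
G0 X199.629 Y80.812
M3 S835
G1 X202.160 Y72.044 F1498
G1 X200.996 Y62.989
G1 X196.139 Y53.647
G1 X187.587 Y44.018
G1 X175.342 Y34.102
M5
G0 X0.000 Y0.000

viewBox `0 0 333.121 185.109` with mm width/height → 1 unit = 1 mm. Flip: y_m = 185.109 − y_svg.

**Shape 1** — `<path>` regular polygon, stroke `#ff0000` → cut (S835, F1498). Machine vertices: (211.975,83.916) → (198.213,97.016) → (211.313,110.778) → (225.075,97.678) → (211.975,83.916). Closed: final G1 returns to the first vertex.

**Shape 2** — `<polyline>` line segment, stroke `#ff8800` → engrave (S351, F3854). Machine vertices: (31.130,87.400) → (277.813,89.680). Open path.

**Shape 3** — `<path>` cubic bezier, stroke `#ff0000` → cut (S835, F1498). Control points (SVG): P0=(59.048,158.783), P1=(76.917,186.226), P2=(155.590,5.124), P3=(163.648,13.857); sampled at t=k/5. Machine vertices: (59.048,26.326) → (76.015,31.699) → (101.266,68.000) → (128.494,116.107) → (151.391,156.899) → (163.648,171.252). Open path.

**Shape 4** — `<path>` quadratic bezier, stroke `#ff0000` → cut (S835, F1498). Control points (SVG): P0=(199.629,104.297), P1=(210.573,125.859), P2=(175.342,151.007); sampled at t=k/5. Machine vertices: (199.629,80.812) → (202.160,72.044) → (200.996,62.989) → (196.139,53.647) → (187.587,44.018) → (175.342,34.102). Open path.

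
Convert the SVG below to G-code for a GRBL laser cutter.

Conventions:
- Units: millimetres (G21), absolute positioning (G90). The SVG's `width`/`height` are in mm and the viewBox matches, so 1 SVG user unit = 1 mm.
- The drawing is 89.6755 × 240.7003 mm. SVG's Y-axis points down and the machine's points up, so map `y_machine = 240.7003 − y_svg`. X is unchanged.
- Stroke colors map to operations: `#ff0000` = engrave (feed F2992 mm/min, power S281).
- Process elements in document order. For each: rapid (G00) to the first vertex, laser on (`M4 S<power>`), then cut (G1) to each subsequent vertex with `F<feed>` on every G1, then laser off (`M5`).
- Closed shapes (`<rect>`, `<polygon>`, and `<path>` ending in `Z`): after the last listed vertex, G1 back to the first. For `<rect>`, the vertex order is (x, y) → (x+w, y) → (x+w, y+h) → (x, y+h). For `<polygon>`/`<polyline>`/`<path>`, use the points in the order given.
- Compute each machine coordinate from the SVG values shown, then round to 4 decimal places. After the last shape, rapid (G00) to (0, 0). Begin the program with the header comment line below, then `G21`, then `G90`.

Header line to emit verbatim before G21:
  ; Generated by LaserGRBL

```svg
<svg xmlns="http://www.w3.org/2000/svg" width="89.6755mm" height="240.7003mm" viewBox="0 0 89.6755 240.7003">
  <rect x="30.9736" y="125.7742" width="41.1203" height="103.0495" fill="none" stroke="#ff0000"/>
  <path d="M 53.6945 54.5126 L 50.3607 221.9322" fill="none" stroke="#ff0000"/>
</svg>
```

Since the viewBox matches the mm dimensions, user units are millimetres directly. The only transform is the Y-flip y_m = 240.7003 − y_svg.

Shape 1 is a rectangle drawn with `<rect>`. Its stroke #ff0000 means engrave at S281, F2992. After flipping Y the toolpath is (30.9736,114.9261) → (72.0939,114.9261) → (72.0939,11.8766) → (30.9736,11.8766) → (30.9736,114.9261), returning to the start.

Shape 2 is a line segment drawn with `<path>`. Its stroke #ff0000 means engrave at S281, F2992. After flipping Y the toolpath is (53.6945,186.1877) → (50.3607,18.7681).

; Generated by LaserGRBL
G21
G90
G00 X30.9736 Y114.9261
M4 S281
G1 X72.0939 Y114.9261 F2992
G1 X72.0939 Y11.8766 F2992
G1 X30.9736 Y11.8766 F2992
G1 X30.9736 Y114.9261 F2992
M5
G00 X53.6945 Y186.1877
M4 S281
G1 X50.3607 Y18.7681 F2992
M5
G00 X0.0000 Y0.0000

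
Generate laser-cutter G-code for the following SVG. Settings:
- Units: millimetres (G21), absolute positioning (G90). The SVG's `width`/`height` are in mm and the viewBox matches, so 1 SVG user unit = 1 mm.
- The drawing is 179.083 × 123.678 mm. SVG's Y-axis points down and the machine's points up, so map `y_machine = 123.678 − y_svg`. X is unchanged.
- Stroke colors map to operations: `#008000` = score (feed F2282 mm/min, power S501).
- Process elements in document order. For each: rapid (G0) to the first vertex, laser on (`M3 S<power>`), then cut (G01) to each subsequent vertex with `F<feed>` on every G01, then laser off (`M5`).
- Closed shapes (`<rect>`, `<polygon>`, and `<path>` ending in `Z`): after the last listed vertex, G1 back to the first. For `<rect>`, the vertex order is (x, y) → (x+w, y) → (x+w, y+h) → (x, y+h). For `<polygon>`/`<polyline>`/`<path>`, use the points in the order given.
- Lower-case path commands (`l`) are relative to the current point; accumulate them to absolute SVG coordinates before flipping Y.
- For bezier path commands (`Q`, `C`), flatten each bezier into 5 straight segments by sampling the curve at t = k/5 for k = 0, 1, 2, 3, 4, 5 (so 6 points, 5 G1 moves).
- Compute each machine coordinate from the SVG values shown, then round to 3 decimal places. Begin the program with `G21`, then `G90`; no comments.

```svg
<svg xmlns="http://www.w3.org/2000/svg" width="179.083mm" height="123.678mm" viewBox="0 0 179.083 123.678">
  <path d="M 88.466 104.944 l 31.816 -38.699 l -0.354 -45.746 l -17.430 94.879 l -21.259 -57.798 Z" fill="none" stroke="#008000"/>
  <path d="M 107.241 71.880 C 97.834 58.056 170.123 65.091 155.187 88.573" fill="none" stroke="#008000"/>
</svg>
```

G21
G90
G0 X88.466 Y18.734
M3 S501
G01 X120.282 Y57.433 F2282
G01 X119.928 Y103.179 F2282
G01 X102.498 Y8.300 F2282
G01 X81.239 Y66.098 F2282
G01 X88.466 Y18.734 F2282
M5
G0 X107.241 Y51.798
M3 S501
G01 X110.049 Y57.625 F2282
G01 X124.356 Y58.657 F2282
G01 X142.053 Y55.106 F2282
G01 X155.033 Y47.185 F2282
G01 X155.187 Y35.105 F2282
M5

viewBox `0 0 179.083 123.678` with mm width/height → 1 unit = 1 mm. Flip: y_m = 123.678 − y_svg.

**Shape 1** — `<path>` closed polygon, stroke `#008000` → score (S501, F2282). Machine vertices: (88.466,18.734) → (120.282,57.433) → (119.928,103.179) → (102.498,8.300) → (81.239,66.098) → (88.466,18.734). Closed: final G1 returns to the first vertex.

**Shape 2** — `<path>` cubic bezier, stroke `#008000` → score (S501, F2282). Control points (SVG): P0=(107.241,71.880), P1=(97.834,58.056), P2=(170.123,65.091), P3=(155.187,88.573); sampled at t=k/5. Machine vertices: (107.241,51.798) → (110.049,57.625) → (124.356,58.657) → (142.053,55.106) → (155.033,47.185) → (155.187,35.105). Open path.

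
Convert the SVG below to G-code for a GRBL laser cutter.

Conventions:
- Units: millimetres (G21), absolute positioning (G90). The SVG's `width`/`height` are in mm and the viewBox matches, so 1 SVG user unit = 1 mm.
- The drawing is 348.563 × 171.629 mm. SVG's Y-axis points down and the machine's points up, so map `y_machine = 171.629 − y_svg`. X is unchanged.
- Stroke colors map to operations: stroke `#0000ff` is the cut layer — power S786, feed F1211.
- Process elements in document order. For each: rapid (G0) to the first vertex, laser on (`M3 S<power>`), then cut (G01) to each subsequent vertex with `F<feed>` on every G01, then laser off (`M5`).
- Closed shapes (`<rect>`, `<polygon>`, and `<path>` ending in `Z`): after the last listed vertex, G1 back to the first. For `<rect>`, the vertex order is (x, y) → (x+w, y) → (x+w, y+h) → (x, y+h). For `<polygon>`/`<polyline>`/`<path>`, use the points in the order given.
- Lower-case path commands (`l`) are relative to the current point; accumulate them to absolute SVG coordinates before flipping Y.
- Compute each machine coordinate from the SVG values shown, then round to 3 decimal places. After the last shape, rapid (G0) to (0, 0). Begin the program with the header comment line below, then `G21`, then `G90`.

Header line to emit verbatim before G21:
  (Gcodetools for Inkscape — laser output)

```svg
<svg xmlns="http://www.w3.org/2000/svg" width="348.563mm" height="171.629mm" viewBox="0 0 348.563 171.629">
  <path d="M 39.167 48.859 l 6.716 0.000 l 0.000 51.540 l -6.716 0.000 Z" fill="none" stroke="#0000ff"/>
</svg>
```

(Gcodetools for Inkscape — laser output)
G21
G90
G0 X39.167 Y122.770
M3 S786
G01 X45.883 Y122.770 F1211
G01 X45.883 Y71.230 F1211
G01 X39.167 Y71.230 F1211
G01 X39.167 Y122.770 F1211
M5
G0 X0.000 Y0.000

1 u = 1 mm; y_m = 171.629 − y.

[1] `<path>` rectangle, #0000ff→cut S786 F1211: (39.167,122.770) → (45.883,122.770) → (45.883,71.230) → (39.167,71.230) → (39.167,122.770) (closed)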